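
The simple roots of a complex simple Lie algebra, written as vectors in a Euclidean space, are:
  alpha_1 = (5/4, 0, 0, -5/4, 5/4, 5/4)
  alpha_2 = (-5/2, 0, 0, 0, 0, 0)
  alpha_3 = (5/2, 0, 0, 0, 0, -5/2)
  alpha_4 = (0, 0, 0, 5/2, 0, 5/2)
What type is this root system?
Compute the Cartan integers a_ij = 2(alpha_i, alpha_j)/(alpha_j, alpha_j); the resulting 4x4 Cartan matrix is
[[2, -1, 0, 0], [-1, 2, -1, 0], [0, -2, 2, -1], [0, 0, -1, 2]].
The roots have two lengths (squared-length ratio 2:1); the short ones are alpha_{1,2}. The associated Dynkin diagram is a chain of 4 nodes with a double edge between the middle two (F_4), so the type is F_4.

F_4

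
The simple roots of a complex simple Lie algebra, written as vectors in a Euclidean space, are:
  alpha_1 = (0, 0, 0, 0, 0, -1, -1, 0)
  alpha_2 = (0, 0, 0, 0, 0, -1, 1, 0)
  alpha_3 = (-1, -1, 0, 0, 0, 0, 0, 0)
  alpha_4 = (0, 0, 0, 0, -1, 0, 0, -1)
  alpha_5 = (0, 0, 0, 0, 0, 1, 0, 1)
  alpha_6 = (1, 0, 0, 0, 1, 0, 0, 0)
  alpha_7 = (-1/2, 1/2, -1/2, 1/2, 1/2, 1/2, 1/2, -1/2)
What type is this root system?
Compute the Cartan integers a_ij = 2(alpha_i, alpha_j)/(alpha_j, alpha_j); the resulting 7x7 Cartan matrix is
[[2, 0, 0, 0, -1, 0, -1], [0, 2, 0, 0, -1, 0, 0], [0, 0, 2, 0, 0, -1, 0], [0, 0, 0, 2, -1, -1, 0], [-1, -1, 0, -1, 2, 0, 0], [0, 0, -1, -1, 0, 2, 0], [-1, 0, 0, 0, 0, 0, 2]].
All simple roots have the same length, so the diagram is simply laced. The associated Dynkin diagram is a chain of 6 nodes with one extra node attached to the third node from one end (E_7), so the type is E_7.

E_7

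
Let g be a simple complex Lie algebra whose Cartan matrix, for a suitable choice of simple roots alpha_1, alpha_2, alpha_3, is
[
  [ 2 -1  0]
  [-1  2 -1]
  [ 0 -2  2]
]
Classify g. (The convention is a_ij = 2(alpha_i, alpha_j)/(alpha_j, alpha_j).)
C3

The matrix has rank 3 with 2's on the diagonal. Reading the off-diagonal entries as Dynkin edges (a single edge where a_ij = a_ji = -1; a double or triple edge where a_ij * a_ji = 2 or 3), the diagram is a chain of 3 nodes with a double edge at one end; the terminal node there is the unique long simple root (C_3). One simple-root ordering that puts it in standard form is (alpha_1, alpha_2, alpha_3). So the algebra is type C_3, i.e. sp(6).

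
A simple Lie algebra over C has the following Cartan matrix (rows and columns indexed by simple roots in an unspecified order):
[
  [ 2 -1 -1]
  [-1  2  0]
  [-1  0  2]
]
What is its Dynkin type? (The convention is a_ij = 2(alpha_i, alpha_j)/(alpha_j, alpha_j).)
type A_3

The matrix has rank 3 with 2's on the diagonal. Reading the off-diagonal entries as Dynkin edges (a single edge where a_ij = a_ji = -1; a double or triple edge where a_ij * a_ji = 2 or 3), the diagram is a chain of 3 nodes with single edges (A_3). One simple-root ordering that puts it in standard form is (alpha_2, alpha_1, alpha_3). So the algebra is type A_3, i.e. sl(4).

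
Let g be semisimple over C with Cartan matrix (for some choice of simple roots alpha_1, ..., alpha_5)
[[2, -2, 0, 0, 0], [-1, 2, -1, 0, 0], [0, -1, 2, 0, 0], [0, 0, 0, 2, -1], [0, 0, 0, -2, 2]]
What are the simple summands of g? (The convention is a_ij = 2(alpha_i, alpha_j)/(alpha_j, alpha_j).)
B2 ⊕ C3

The diagram associated to this matrix has two connected components: the simple roots {alpha_4, alpha_5} form a chain of 2 nodes with a double edge at one end; the terminal node there is the unique short simple root (B_2), and {alpha_1, alpha_2, alpha_3} form a chain of 3 nodes with a double edge at one end; the terminal node there is the unique long simple root (C_3). A semisimple Lie algebra decomposes uniquely as the direct sum of simple ideals, one per connected component of its Dynkin diagram, so g ≅ B_2 ⊕ C_3 (dimension 10 + 21 = 31).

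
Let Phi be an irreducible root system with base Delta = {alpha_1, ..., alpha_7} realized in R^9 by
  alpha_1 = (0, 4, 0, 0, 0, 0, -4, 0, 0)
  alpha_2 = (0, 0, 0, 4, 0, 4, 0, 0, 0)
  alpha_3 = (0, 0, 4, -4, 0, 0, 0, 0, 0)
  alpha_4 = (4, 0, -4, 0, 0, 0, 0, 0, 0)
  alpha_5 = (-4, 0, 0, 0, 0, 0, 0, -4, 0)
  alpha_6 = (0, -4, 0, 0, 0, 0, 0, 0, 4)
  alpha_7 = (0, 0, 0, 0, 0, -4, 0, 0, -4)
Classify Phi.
Compute the Cartan integers a_ij = 2(alpha_i, alpha_j)/(alpha_j, alpha_j); the resulting 7x7 Cartan matrix is
[[2, 0, 0, 0, 0, -1, 0], [0, 2, -1, 0, 0, 0, -1], [0, -1, 2, -1, 0, 0, 0], [0, 0, -1, 2, -1, 0, 0], [0, 0, 0, -1, 2, 0, 0], [-1, 0, 0, 0, 0, 2, -1], [0, -1, 0, 0, 0, -1, 2]].
All simple roots have the same length, so the diagram is simply laced. The associated Dynkin diagram is a chain of 7 nodes with single edges (A_7), so the type is A_7 (the algebra sl(8)).

A7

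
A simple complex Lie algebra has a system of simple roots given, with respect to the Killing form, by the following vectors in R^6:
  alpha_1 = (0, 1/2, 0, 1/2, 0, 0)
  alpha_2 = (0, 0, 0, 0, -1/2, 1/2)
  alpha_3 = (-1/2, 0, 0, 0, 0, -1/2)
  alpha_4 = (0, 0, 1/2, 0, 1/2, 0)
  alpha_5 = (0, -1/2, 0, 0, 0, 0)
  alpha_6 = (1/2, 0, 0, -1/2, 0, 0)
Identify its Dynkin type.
Compute the Cartan integers a_ij = 2(alpha_i, alpha_j)/(alpha_j, alpha_j); the resulting 6x6 Cartan matrix is
[[2, 0, 0, 0, -2, -1], [0, 2, -1, -1, 0, 0], [0, -1, 2, 0, 0, -1], [0, -1, 0, 2, 0, 0], [-1, 0, 0, 0, 2, 0], [-1, 0, -1, 0, 0, 2]].
The roots have two lengths (squared-length ratio 2:1); the short ones are alpha_{5}. The associated Dynkin diagram is a chain of 6 nodes with a double edge at one end; the terminal node there is the unique short simple root (B_6), so the type is B_6 (the algebra so(13)).

B_6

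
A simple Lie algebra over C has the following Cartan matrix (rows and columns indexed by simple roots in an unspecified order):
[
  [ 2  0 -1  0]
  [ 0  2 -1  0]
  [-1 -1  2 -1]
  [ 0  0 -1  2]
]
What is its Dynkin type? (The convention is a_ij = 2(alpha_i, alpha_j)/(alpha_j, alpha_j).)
D4

The matrix has rank 4 with 2's on the diagonal. Reading the off-diagonal entries as Dynkin edges (a single edge where a_ij = a_ji = -1; a double or triple edge where a_ij * a_ji = 2 or 3), the diagram is a chain of 2 nodes with a fork of two nodes at one end (D_4). One simple-root ordering that puts it in standard form is (alpha_1, alpha_3, alpha_2, alpha_4). So the algebra is type D_4, i.e. so(8).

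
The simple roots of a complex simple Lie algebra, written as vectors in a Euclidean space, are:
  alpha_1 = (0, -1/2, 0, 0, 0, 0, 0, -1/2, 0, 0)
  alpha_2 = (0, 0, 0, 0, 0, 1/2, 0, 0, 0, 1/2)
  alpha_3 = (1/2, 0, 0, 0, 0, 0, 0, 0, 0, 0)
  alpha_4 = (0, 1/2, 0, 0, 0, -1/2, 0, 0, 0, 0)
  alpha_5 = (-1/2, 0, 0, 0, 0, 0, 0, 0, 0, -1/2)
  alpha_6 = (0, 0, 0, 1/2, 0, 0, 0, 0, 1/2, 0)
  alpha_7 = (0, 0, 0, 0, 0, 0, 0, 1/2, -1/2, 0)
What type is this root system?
Compute the Cartan integers a_ij = 2(alpha_i, alpha_j)/(alpha_j, alpha_j); the resulting 7x7 Cartan matrix is
[[2, 0, 0, -1, 0, 0, -1], [0, 2, 0, -1, -1, 0, 0], [0, 0, 2, 0, -1, 0, 0], [-1, -1, 0, 2, 0, 0, 0], [0, -1, -2, 0, 2, 0, 0], [0, 0, 0, 0, 0, 2, -1], [-1, 0, 0, 0, 0, -1, 2]].
The roots have two lengths (squared-length ratio 2:1); the short ones are alpha_{3}. The associated Dynkin diagram is a chain of 7 nodes with a double edge at one end; the terminal node there is the unique short simple root (B_7), so the type is B_7 (the algebra so(15)).

B7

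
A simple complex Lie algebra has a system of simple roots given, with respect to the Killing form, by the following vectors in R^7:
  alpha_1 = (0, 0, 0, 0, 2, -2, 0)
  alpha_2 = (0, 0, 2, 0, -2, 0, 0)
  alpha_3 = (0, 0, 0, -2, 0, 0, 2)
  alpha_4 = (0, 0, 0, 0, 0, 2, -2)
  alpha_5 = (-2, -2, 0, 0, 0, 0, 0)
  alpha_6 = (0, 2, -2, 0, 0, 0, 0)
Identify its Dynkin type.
Compute the Cartan integers a_ij = 2(alpha_i, alpha_j)/(alpha_j, alpha_j); the resulting 6x6 Cartan matrix is
[[2, -1, 0, -1, 0, 0], [-1, 2, 0, 0, 0, -1], [0, 0, 2, -1, 0, 0], [-1, 0, -1, 2, 0, 0], [0, 0, 0, 0, 2, -1], [0, -1, 0, 0, -1, 2]].
All simple roots have the same length, so the diagram is simply laced. The associated Dynkin diagram is a chain of 6 nodes with single edges (A_6), so the type is A_6 (the algebra sl(7)).

A6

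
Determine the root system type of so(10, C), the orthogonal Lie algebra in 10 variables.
D_5

This is so(10) with 10 even, which has dimension 10(10-1)/2 = 45 and rank 10/2 = 5. In the classification of classical Lie algebras, the orthogonal algebra so(2n) in an even number of variables has type D_n; here n = 5, so the Dynkin diagram is a chain of 3 nodes with a fork of two nodes at one end (D_5). Hence the type is D_5.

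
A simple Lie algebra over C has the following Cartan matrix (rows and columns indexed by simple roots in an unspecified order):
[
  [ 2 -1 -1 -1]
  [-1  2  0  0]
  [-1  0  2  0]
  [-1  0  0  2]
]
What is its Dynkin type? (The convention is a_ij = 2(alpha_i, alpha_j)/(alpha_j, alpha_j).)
type D_4

The matrix has rank 4 with 2's on the diagonal. Reading the off-diagonal entries as Dynkin edges (a single edge where a_ij = a_ji = -1; a double or triple edge where a_ij * a_ji = 2 or 3), the diagram is a chain of 2 nodes with a fork of two nodes at one end (D_4). One simple-root ordering that puts it in standard form is (alpha_3, alpha_1, alpha_2, alpha_4). So the algebra is type D_4, i.e. so(8).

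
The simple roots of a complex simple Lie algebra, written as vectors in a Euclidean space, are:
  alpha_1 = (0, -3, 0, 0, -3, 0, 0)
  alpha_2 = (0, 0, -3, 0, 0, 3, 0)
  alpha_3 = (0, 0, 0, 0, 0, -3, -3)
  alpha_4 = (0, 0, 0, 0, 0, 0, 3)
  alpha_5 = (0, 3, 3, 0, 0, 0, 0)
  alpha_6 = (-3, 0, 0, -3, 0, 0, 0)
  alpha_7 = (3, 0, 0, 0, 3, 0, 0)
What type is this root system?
type B_7

Compute the Cartan integers a_ij = 2(alpha_i, alpha_j)/(alpha_j, alpha_j); the resulting 7x7 Cartan matrix is
[[2, 0, 0, 0, -1, 0, -1], [0, 2, -1, 0, -1, 0, 0], [0, -1, 2, -2, 0, 0, 0], [0, 0, -1, 2, 0, 0, 0], [-1, -1, 0, 0, 2, 0, 0], [0, 0, 0, 0, 0, 2, -1], [-1, 0, 0, 0, 0, -1, 2]].
The roots have two lengths (squared-length ratio 2:1); the short ones are alpha_{4}. The associated Dynkin diagram is a chain of 7 nodes with a double edge at one end; the terminal node there is the unique short simple root (B_7), so the type is B_7 (the algebra so(15)).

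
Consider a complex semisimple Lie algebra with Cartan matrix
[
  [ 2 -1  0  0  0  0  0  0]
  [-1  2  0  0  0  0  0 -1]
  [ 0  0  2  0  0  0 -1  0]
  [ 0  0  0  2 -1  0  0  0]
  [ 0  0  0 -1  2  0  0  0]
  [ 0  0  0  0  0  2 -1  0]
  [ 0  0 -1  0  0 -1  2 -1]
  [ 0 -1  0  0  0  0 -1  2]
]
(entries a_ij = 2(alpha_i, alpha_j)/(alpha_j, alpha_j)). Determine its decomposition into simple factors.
The diagram associated to this matrix has two connected components: the simple roots {alpha_4, alpha_5} form a chain of 2 nodes with single edges (A_2), and {alpha_1, alpha_2, alpha_3, alpha_6, alpha_7, alpha_8} form a chain of 4 nodes with a fork of two nodes at one end (D_6). A semisimple Lie algebra decomposes uniquely as the direct sum of simple ideals, one per connected component of its Dynkin diagram, so g ≅ A_2 ⊕ D_6 (dimension 8 + 66 = 74).

A2 ⊕ D6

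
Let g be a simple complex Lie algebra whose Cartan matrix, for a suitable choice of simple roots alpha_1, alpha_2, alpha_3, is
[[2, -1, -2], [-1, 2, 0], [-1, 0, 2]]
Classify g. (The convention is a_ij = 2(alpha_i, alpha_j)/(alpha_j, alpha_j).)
B_3 (so(7))

The matrix has rank 3 with 2's on the diagonal. Reading the off-diagonal entries as Dynkin edges (a single edge where a_ij = a_ji = -1; a double or triple edge where a_ij * a_ji = 2 or 3), the diagram is a chain of 3 nodes with a double edge at one end; the terminal node there is the unique short simple root (B_3). One simple-root ordering that puts it in standard form is (alpha_2, alpha_1, alpha_3). So the algebra is type B_3, i.e. so(7).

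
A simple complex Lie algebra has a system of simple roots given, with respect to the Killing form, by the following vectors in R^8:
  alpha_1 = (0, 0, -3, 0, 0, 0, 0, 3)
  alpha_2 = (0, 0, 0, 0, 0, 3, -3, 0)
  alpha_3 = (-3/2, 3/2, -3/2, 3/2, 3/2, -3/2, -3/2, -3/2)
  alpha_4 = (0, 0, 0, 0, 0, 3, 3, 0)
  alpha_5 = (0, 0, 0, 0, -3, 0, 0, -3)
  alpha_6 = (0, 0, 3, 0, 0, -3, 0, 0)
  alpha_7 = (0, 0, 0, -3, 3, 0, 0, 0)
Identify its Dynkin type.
Compute the Cartan integers a_ij = 2(alpha_i, alpha_j)/(alpha_j, alpha_j); the resulting 7x7 Cartan matrix is
[[2, 0, 0, 0, -1, -1, 0], [0, 2, 0, 0, 0, -1, 0], [0, 0, 2, -1, 0, 0, 0], [0, 0, -1, 2, 0, -1, 0], [-1, 0, 0, 0, 2, 0, -1], [-1, -1, 0, -1, 0, 2, 0], [0, 0, 0, 0, -1, 0, 2]].
All simple roots have the same length, so the diagram is simply laced. The associated Dynkin diagram is a chain of 6 nodes with one extra node attached to the third node from one end (E_7), so the type is E_7.

E_7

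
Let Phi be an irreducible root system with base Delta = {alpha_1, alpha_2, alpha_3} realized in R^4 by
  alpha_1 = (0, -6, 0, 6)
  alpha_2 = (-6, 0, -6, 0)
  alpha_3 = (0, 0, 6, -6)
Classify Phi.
A_3

Compute the Cartan integers a_ij = 2(alpha_i, alpha_j)/(alpha_j, alpha_j); the resulting 3x3 Cartan matrix is
[[2, 0, -1], [0, 2, -1], [-1, -1, 2]].
All simple roots have the same length, so the diagram is simply laced. The associated Dynkin diagram is a chain of 3 nodes with single edges (A_3), so the type is A_3 (the algebra sl(4)).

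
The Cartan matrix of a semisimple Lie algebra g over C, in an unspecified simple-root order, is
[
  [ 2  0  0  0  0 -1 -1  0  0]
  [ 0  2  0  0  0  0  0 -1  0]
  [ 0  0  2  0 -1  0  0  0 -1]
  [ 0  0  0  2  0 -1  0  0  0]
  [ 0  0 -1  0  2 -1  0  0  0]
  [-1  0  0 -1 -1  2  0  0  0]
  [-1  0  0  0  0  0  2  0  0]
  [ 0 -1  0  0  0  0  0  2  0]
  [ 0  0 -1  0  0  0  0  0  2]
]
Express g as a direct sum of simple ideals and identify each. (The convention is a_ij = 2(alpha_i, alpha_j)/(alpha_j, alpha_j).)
type A_2 ⊕ type E_7

The diagram associated to this matrix has two connected components: the simple roots {alpha_2, alpha_8} form a chain of 2 nodes with single edges (A_2), and {alpha_1, alpha_3, alpha_4, alpha_5, alpha_6, alpha_7, alpha_9} form a chain of 6 nodes with one extra node attached to the third node from one end (E_7). A semisimple Lie algebra decomposes uniquely as the direct sum of simple ideals, one per connected component of its Dynkin diagram, so g ≅ A_2 ⊕ E_7 (dimension 8 + 133 = 141).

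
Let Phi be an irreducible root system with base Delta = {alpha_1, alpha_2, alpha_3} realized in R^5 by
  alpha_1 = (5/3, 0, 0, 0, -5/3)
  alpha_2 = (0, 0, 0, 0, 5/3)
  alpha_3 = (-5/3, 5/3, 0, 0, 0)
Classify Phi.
B_3 (so(7))

Compute the Cartan integers a_ij = 2(alpha_i, alpha_j)/(alpha_j, alpha_j); the resulting 3x3 Cartan matrix is
[[2, -2, -1], [-1, 2, 0], [-1, 0, 2]].
The roots have two lengths (squared-length ratio 2:1); the short ones are alpha_{2}. The associated Dynkin diagram is a chain of 3 nodes with a double edge at one end; the terminal node there is the unique short simple root (B_3), so the type is B_3 (the algebra so(7)).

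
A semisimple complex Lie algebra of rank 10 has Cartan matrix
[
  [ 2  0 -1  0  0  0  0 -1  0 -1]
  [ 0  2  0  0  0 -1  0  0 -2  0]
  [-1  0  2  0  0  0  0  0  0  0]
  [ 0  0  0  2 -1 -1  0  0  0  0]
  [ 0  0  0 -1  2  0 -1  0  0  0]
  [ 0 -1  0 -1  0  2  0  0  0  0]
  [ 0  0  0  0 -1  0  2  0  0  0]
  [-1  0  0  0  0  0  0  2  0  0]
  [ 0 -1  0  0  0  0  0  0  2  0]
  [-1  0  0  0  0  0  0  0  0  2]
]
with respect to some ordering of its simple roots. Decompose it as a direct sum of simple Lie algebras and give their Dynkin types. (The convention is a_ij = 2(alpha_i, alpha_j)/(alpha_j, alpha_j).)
B6 ⊕ D4

The diagram associated to this matrix has two connected components: the simple roots {alpha_2, alpha_4, alpha_5, alpha_6, alpha_7, alpha_9} form a chain of 6 nodes with a double edge at one end; the terminal node there is the unique short simple root (B_6), and {alpha_1, alpha_3, alpha_8, alpha_10} form a chain of 2 nodes with a fork of two nodes at one end (D_4). A semisimple Lie algebra decomposes uniquely as the direct sum of simple ideals, one per connected component of its Dynkin diagram, so g ≅ B_6 ⊕ D_4 (dimension 78 + 28 = 106).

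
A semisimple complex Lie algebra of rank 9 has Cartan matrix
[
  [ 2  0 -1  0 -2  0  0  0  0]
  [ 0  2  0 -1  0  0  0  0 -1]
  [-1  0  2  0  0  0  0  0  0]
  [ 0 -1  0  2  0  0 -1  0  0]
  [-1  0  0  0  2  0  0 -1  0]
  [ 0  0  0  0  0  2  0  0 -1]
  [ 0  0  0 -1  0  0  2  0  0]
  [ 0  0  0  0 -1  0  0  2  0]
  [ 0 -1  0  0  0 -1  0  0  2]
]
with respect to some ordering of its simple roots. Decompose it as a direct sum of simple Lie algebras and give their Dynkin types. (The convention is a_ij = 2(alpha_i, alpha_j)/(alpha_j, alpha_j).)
A_5 + F_4

The diagram associated to this matrix has two connected components: the simple roots {alpha_2, alpha_4, alpha_6, alpha_7, alpha_9} form a chain of 5 nodes with single edges (A_5), and {alpha_1, alpha_3, alpha_5, alpha_8} form a chain of 4 nodes with a double edge between the middle two (F_4). A semisimple Lie algebra decomposes uniquely as the direct sum of simple ideals, one per connected component of its Dynkin diagram, so g ≅ A_5 ⊕ F_4 (dimension 35 + 52 = 87).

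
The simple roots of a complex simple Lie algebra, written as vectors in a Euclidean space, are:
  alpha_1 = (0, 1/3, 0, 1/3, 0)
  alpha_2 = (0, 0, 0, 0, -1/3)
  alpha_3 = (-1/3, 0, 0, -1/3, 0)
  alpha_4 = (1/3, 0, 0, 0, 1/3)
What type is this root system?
type B_4

Compute the Cartan integers a_ij = 2(alpha_i, alpha_j)/(alpha_j, alpha_j); the resulting 4x4 Cartan matrix is
[[2, 0, -1, 0], [0, 2, 0, -1], [-1, 0, 2, -1], [0, -2, -1, 2]].
The roots have two lengths (squared-length ratio 2:1); the short ones are alpha_{2}. The associated Dynkin diagram is a chain of 4 nodes with a double edge at one end; the terminal node there is the unique short simple root (B_4), so the type is B_4 (the algebra so(9)).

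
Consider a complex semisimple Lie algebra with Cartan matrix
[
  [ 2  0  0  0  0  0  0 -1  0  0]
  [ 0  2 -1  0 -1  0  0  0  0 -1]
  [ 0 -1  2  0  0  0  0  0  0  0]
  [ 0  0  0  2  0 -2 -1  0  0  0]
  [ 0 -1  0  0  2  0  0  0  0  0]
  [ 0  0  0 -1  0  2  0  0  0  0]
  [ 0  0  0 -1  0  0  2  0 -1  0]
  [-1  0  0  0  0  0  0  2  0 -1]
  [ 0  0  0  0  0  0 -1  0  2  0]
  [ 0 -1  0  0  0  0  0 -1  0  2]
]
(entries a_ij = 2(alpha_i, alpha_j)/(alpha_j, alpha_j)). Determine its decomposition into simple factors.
The diagram associated to this matrix has two connected components: the simple roots {alpha_4, alpha_6, alpha_7, alpha_9} form a chain of 4 nodes with a double edge at one end; the terminal node there is the unique short simple root (B_4), and {alpha_1, alpha_2, alpha_3, alpha_5, alpha_8, alpha_10} form a chain of 4 nodes with a fork of two nodes at one end (D_6). A semisimple Lie algebra decomposes uniquely as the direct sum of simple ideals, one per connected component of its Dynkin diagram, so g ≅ B_4 ⊕ D_6 (dimension 36 + 66 = 102).

B4 ⊕ D6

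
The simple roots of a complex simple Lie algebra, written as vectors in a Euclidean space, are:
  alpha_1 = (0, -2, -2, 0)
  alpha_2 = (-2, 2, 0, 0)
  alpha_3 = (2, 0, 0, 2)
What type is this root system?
Compute the Cartan integers a_ij = 2(alpha_i, alpha_j)/(alpha_j, alpha_j); the resulting 3x3 Cartan matrix is
[[2, -1, 0], [-1, 2, -1], [0, -1, 2]].
All simple roots have the same length, so the diagram is simply laced. The associated Dynkin diagram is a chain of 3 nodes with single edges (A_3), so the type is A_3 (the algebra sl(4)).

type A_3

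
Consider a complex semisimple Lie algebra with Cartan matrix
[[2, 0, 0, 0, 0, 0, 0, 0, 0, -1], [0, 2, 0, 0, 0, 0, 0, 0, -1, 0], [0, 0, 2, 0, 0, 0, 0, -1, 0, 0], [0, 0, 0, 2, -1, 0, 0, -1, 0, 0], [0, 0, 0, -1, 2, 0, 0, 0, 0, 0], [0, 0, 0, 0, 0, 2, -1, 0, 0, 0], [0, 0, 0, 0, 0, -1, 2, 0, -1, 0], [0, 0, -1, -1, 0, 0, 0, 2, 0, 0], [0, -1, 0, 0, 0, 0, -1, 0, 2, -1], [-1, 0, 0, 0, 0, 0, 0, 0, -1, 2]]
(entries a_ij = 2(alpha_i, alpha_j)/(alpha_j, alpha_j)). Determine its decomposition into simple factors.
The diagram associated to this matrix has two connected components: the simple roots {alpha_3, alpha_4, alpha_5, alpha_8} form a chain of 4 nodes with single edges (A_4), and {alpha_1, alpha_2, alpha_6, alpha_7, alpha_9, alpha_10} form a chain of 5 nodes with one extra node attached to the third node from one end (E_6). A semisimple Lie algebra decomposes uniquely as the direct sum of simple ideals, one per connected component of its Dynkin diagram, so g ≅ A_4 ⊕ E_6 (dimension 24 + 78 = 102).

A_4 ⊕ E_6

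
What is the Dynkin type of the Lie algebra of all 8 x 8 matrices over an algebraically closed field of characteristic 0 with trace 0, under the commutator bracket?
This is sl(8), which has dimension 8^2 - 1 = 63 and rank 8 - 1 = 7 (a Cartan subalgebra is the diagonal traceless matrices). In the classification of classical Lie algebras, the special linear algebra sl(n+1) has type A_n; here n = 7, so the Dynkin diagram is a chain of 7 nodes with single edges (A_7). Hence the type is A_7.

type A_7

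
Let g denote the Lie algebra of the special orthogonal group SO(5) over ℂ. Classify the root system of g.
This is so(5) with 5 odd, which has dimension 5(5-1)/2 = 10 and rank (5-1)/2 = 2. In the classification of classical Lie algebras, the orthogonal algebra so(2n+1) in an odd number of variables has type B_n; here n = 2, so the Dynkin diagram is a chain of 2 nodes with a double edge at one end; the terminal node there is the unique short simple root (B_2). Hence the type is B_2.

type B_2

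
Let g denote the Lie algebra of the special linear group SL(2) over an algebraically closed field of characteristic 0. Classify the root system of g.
A_1 (sl(2))

This is sl(2), which has dimension 2^2 - 1 = 3 and rank 2 - 1 = 1 (a Cartan subalgebra is the diagonal traceless matrices). In the classification of classical Lie algebras, the special linear algebra sl(n+1) has type A_n; here n = 1, so the Dynkin diagram is a chain of 1 nodes with single edges (A_1). Hence the type is A_1.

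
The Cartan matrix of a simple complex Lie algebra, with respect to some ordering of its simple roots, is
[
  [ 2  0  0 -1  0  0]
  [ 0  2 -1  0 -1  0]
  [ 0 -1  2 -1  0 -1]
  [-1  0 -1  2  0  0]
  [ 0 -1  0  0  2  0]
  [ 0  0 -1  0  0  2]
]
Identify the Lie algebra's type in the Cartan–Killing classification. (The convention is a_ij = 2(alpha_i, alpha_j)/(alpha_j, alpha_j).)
The matrix has rank 6 with 2's on the diagonal. Reading the off-diagonal entries as Dynkin edges (a single edge where a_ij = a_ji = -1; a double or triple edge where a_ij * a_ji = 2 or 3), the diagram is a chain of 5 nodes with one extra node attached to the third node from one end (E_6). One simple-root ordering that puts it in standard form is (alpha_5, alpha_6, alpha_2, alpha_3, alpha_4, alpha_1). So the algebra is type E_6.

E_6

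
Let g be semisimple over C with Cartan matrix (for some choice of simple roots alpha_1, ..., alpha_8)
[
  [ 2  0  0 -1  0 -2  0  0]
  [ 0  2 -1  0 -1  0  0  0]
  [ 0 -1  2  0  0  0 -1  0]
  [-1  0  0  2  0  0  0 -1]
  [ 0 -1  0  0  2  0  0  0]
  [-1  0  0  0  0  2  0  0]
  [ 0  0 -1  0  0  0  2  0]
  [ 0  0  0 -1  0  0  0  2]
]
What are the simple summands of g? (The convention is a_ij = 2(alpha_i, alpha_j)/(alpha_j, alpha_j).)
The diagram associated to this matrix has two connected components: the simple roots {alpha_2, alpha_3, alpha_5, alpha_7} form a chain of 4 nodes with single edges (A_4), and {alpha_1, alpha_4, alpha_6, alpha_8} form a chain of 4 nodes with a double edge at one end; the terminal node there is the unique short simple root (B_4). A semisimple Lie algebra decomposes uniquely as the direct sum of simple ideals, one per connected component of its Dynkin diagram, so g ≅ A_4 ⊕ B_4 (dimension 24 + 36 = 60).

A_4 (sl(5)) ⊕ B_4 (so(9))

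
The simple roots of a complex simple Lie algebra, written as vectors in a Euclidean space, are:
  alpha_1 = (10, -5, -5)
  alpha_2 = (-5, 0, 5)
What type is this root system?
Compute the Cartan integers a_ij = 2(alpha_i, alpha_j)/(alpha_j, alpha_j); the resulting 2x2 Cartan matrix is
[[2, -3], [-1, 2]].
The roots have two lengths (squared-length ratio 3:1); the short ones are alpha_{2}. The associated Dynkin diagram is two nodes joined by a triple edge (G_2), so the type is G_2.

type G_2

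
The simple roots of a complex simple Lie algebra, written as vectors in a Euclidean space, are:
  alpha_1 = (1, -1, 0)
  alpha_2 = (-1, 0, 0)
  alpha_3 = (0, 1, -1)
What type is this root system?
Compute the Cartan integers a_ij = 2(alpha_i, alpha_j)/(alpha_j, alpha_j); the resulting 3x3 Cartan matrix is
[[2, -2, -1], [-1, 2, 0], [-1, 0, 2]].
The roots have two lengths (squared-length ratio 2:1); the short ones are alpha_{2}. The associated Dynkin diagram is a chain of 3 nodes with a double edge at one end; the terminal node there is the unique short simple root (B_3), so the type is B_3 (the algebra so(7)).

type B_3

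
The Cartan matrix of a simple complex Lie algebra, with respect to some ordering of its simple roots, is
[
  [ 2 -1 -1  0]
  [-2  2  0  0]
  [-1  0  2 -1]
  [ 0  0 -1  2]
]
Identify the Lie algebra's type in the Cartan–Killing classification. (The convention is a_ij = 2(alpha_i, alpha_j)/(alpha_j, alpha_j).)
The matrix has rank 4 with 2's on the diagonal. Reading the off-diagonal entries as Dynkin edges (a single edge where a_ij = a_ji = -1; a double or triple edge where a_ij * a_ji = 2 or 3), the diagram is a chain of 4 nodes with a double edge at one end; the terminal node there is the unique long simple root (C_4). One simple-root ordering that puts it in standard form is (alpha_4, alpha_3, alpha_1, alpha_2). So the algebra is type C_4, i.e. sp(8).

type C_4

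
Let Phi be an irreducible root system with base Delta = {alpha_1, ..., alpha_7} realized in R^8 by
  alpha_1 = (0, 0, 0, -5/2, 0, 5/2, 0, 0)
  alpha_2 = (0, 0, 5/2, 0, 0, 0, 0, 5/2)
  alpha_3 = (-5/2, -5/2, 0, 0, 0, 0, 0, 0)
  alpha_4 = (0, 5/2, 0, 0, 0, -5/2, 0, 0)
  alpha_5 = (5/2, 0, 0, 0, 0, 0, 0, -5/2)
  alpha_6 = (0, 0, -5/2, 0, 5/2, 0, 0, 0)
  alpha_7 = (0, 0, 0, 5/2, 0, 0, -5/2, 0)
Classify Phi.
type A_7

Compute the Cartan integers a_ij = 2(alpha_i, alpha_j)/(alpha_j, alpha_j); the resulting 7x7 Cartan matrix is
[[2, 0, 0, -1, 0, 0, -1], [0, 2, 0, 0, -1, -1, 0], [0, 0, 2, -1, -1, 0, 0], [-1, 0, -1, 2, 0, 0, 0], [0, -1, -1, 0, 2, 0, 0], [0, -1, 0, 0, 0, 2, 0], [-1, 0, 0, 0, 0, 0, 2]].
All simple roots have the same length, so the diagram is simply laced. The associated Dynkin diagram is a chain of 7 nodes with single edges (A_7), so the type is A_7 (the algebra sl(8)).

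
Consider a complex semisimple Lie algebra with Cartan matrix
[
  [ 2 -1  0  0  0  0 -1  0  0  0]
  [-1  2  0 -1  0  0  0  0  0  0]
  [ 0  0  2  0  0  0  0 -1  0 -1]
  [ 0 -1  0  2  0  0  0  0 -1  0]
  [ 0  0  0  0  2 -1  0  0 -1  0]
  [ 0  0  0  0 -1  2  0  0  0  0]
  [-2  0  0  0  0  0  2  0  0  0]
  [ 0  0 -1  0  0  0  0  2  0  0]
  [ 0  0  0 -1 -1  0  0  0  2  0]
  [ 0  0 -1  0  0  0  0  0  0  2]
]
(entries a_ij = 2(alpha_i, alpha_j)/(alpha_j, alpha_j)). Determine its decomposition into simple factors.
The diagram associated to this matrix has two connected components: the simple roots {alpha_3, alpha_8, alpha_10} form a chain of 3 nodes with single edges (A_3), and {alpha_1, alpha_2, alpha_4, alpha_5, alpha_6, alpha_7, alpha_9} form a chain of 7 nodes with a double edge at one end; the terminal node there is the unique long simple root (C_7). A semisimple Lie algebra decomposes uniquely as the direct sum of simple ideals, one per connected component of its Dynkin diagram, so g ≅ A_3 ⊕ C_7 (dimension 15 + 105 = 120).

A_3 ⊕ C_7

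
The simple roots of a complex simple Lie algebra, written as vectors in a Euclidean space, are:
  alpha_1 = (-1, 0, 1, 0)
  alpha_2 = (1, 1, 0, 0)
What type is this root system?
type A_2

Compute the Cartan integers a_ij = 2(alpha_i, alpha_j)/(alpha_j, alpha_j); the resulting 2x2 Cartan matrix is
[[2, -1], [-1, 2]].
All simple roots have the same length, so the diagram is simply laced. The associated Dynkin diagram is a chain of 2 nodes with single edges (A_2), so the type is A_2 (the algebra sl(3)).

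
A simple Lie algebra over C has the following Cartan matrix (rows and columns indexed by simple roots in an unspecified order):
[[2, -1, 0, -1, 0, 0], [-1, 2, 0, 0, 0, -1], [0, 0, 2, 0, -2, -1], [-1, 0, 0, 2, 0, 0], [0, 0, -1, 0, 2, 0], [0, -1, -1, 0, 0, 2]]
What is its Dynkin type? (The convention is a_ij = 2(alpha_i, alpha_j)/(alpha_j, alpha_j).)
The matrix has rank 6 with 2's on the diagonal. Reading the off-diagonal entries as Dynkin edges (a single edge where a_ij = a_ji = -1; a double or triple edge where a_ij * a_ji = 2 or 3), the diagram is a chain of 6 nodes with a double edge at one end; the terminal node there is the unique short simple root (B_6). One simple-root ordering that puts it in standard form is (alpha_4, alpha_1, alpha_2, alpha_6, alpha_3, alpha_5). So the algebra is type B_6, i.e. so(13).

B6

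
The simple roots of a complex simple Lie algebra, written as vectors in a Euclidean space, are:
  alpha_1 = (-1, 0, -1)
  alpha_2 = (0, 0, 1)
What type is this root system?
Compute the Cartan integers a_ij = 2(alpha_i, alpha_j)/(alpha_j, alpha_j); the resulting 2x2 Cartan matrix is
[[2, -2], [-1, 2]].
The roots have two lengths (squared-length ratio 2:1); the short ones are alpha_{2}. The associated Dynkin diagram is a chain of 2 nodes with a double edge at one end; the terminal node there is the unique short simple root (B_2), so the type is B_2 (the algebra so(5)).

B_2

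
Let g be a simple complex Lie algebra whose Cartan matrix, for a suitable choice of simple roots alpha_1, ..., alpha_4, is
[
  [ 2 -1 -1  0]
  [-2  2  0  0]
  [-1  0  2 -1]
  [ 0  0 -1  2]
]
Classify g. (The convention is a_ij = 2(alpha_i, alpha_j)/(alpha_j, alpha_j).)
The matrix has rank 4 with 2's on the diagonal. Reading the off-diagonal entries as Dynkin edges (a single edge where a_ij = a_ji = -1; a double or triple edge where a_ij * a_ji = 2 or 3), the diagram is a chain of 4 nodes with a double edge at one end; the terminal node there is the unique long simple root (C_4). One simple-root ordering that puts it in standard form is (alpha_4, alpha_3, alpha_1, alpha_2). So the algebra is type C_4, i.e. sp(8).

type C_4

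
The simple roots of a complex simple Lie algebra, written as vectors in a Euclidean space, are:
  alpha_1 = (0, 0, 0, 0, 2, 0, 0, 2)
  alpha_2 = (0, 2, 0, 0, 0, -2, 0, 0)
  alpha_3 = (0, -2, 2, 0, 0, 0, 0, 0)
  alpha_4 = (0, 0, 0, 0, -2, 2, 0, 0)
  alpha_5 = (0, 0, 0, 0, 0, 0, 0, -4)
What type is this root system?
C_5 (sp(10))

Compute the Cartan integers a_ij = 2(alpha_i, alpha_j)/(alpha_j, alpha_j); the resulting 5x5 Cartan matrix is
[[2, 0, 0, -1, -1], [0, 2, -1, -1, 0], [0, -1, 2, 0, 0], [-1, -1, 0, 2, 0], [-2, 0, 0, 0, 2]].
The roots have two lengths (squared-length ratio 2:1); the short ones are alpha_{1,2,3,4}. The associated Dynkin diagram is a chain of 5 nodes with a double edge at one end; the terminal node there is the unique long simple root (C_5), so the type is C_5 (the algebra sp(10)).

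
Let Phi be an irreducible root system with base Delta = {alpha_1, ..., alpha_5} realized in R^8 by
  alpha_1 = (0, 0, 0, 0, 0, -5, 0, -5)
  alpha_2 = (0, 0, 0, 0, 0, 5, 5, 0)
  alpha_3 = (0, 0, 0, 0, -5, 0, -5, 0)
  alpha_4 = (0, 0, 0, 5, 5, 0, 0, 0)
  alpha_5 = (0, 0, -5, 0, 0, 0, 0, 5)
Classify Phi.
A_5 (sl(6))

Compute the Cartan integers a_ij = 2(alpha_i, alpha_j)/(alpha_j, alpha_j); the resulting 5x5 Cartan matrix is
[[2, -1, 0, 0, -1], [-1, 2, -1, 0, 0], [0, -1, 2, -1, 0], [0, 0, -1, 2, 0], [-1, 0, 0, 0, 2]].
All simple roots have the same length, so the diagram is simply laced. The associated Dynkin diagram is a chain of 5 nodes with single edges (A_5), so the type is A_5 (the algebra sl(6)).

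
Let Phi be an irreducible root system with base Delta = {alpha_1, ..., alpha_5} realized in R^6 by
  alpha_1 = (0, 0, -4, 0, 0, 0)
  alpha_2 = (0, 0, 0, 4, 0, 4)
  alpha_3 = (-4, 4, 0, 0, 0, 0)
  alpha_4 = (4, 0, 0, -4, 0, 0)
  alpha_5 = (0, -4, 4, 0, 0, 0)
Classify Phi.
B5

Compute the Cartan integers a_ij = 2(alpha_i, alpha_j)/(alpha_j, alpha_j); the resulting 5x5 Cartan matrix is
[[2, 0, 0, 0, -1], [0, 2, 0, -1, 0], [0, 0, 2, -1, -1], [0, -1, -1, 2, 0], [-2, 0, -1, 0, 2]].
The roots have two lengths (squared-length ratio 2:1); the short ones are alpha_{1}. The associated Dynkin diagram is a chain of 5 nodes with a double edge at one end; the terminal node there is the unique short simple root (B_5), so the type is B_5 (the algebra so(11)).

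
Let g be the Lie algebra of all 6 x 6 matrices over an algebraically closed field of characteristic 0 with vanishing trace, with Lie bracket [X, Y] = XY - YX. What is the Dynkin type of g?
This is sl(6), which has dimension 6^2 - 1 = 35 and rank 6 - 1 = 5 (a Cartan subalgebra is the diagonal traceless matrices). In the classification of classical Lie algebras, the special linear algebra sl(n+1) has type A_n; here n = 5, so the Dynkin diagram is a chain of 5 nodes with single edges (A_5). Hence the type is A_5.

A_5 (sl(6))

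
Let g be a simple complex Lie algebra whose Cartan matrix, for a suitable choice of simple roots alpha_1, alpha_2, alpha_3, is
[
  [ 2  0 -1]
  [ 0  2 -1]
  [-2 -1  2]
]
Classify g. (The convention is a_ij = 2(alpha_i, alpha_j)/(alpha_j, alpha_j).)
The matrix has rank 3 with 2's on the diagonal. Reading the off-diagonal entries as Dynkin edges (a single edge where a_ij = a_ji = -1; a double or triple edge where a_ij * a_ji = 2 or 3), the diagram is a chain of 3 nodes with a double edge at one end; the terminal node there is the unique short simple root (B_3). One simple-root ordering that puts it in standard form is (alpha_2, alpha_3, alpha_1). So the algebra is type B_3, i.e. so(7).

B_3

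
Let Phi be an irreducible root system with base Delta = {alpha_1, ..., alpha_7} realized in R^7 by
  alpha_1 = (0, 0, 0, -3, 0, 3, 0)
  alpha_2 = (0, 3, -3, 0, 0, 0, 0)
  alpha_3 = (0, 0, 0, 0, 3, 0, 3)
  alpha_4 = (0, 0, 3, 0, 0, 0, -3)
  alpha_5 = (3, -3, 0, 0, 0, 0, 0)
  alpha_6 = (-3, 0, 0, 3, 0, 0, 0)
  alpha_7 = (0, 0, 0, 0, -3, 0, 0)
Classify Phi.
type B_7

Compute the Cartan integers a_ij = 2(alpha_i, alpha_j)/(alpha_j, alpha_j); the resulting 7x7 Cartan matrix is
[[2, 0, 0, 0, 0, -1, 0], [0, 2, 0, -1, -1, 0, 0], [0, 0, 2, -1, 0, 0, -2], [0, -1, -1, 2, 0, 0, 0], [0, -1, 0, 0, 2, -1, 0], [-1, 0, 0, 0, -1, 2, 0], [0, 0, -1, 0, 0, 0, 2]].
The roots have two lengths (squared-length ratio 2:1); the short ones are alpha_{7}. The associated Dynkin diagram is a chain of 7 nodes with a double edge at one end; the terminal node there is the unique short simple root (B_7), so the type is B_7 (the algebra so(15)).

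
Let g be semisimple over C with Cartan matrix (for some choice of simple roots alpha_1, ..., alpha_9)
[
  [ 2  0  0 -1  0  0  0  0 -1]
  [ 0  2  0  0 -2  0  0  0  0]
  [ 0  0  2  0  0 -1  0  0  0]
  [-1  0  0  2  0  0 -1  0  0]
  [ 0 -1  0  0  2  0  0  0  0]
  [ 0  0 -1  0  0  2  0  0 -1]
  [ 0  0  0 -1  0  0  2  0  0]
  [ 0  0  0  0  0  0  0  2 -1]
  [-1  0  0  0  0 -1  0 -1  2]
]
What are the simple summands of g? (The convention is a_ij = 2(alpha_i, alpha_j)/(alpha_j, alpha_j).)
The diagram associated to this matrix has two connected components: the simple roots {alpha_2, alpha_5} form a chain of 2 nodes with a double edge at one end; the terminal node there is the unique short simple root (B_2), and {alpha_1, alpha_3, alpha_4, alpha_6, alpha_7, alpha_8, alpha_9} form a chain of 6 nodes with one extra node attached to the third node from one end (E_7). A semisimple Lie algebra decomposes uniquely as the direct sum of simple ideals, one per connected component of its Dynkin diagram, so g ≅ B_2 ⊕ E_7 (dimension 10 + 133 = 143).

B_2 ⊕ E_7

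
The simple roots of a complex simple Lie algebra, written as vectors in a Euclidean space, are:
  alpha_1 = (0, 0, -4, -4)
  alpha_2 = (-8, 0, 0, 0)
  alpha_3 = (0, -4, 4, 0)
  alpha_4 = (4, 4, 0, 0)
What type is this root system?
C_4

Compute the Cartan integers a_ij = 2(alpha_i, alpha_j)/(alpha_j, alpha_j); the resulting 4x4 Cartan matrix is
[[2, 0, -1, 0], [0, 2, 0, -2], [-1, 0, 2, -1], [0, -1, -1, 2]].
The roots have two lengths (squared-length ratio 2:1); the short ones are alpha_{1,3,4}. The associated Dynkin diagram is a chain of 4 nodes with a double edge at one end; the terminal node there is the unique long simple root (C_4), so the type is C_4 (the algebra sp(8)).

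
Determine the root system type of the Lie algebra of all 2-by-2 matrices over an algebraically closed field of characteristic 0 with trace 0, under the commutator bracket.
A1

This is sl(2), which has dimension 2^2 - 1 = 3 and rank 2 - 1 = 1 (a Cartan subalgebra is the diagonal traceless matrices). In the classification of classical Lie algebras, the special linear algebra sl(n+1) has type A_n; here n = 1, so the Dynkin diagram is a chain of 1 nodes with single edges (A_1). Hence the type is A_1.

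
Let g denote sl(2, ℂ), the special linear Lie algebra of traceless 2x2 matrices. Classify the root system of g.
This is sl(2), which has dimension 2^2 - 1 = 3 and rank 2 - 1 = 1 (a Cartan subalgebra is the diagonal traceless matrices). In the classification of classical Lie algebras, the special linear algebra sl(n+1) has type A_n; here n = 1, so the Dynkin diagram is a chain of 1 nodes with single edges (A_1). Hence the type is A_1.

type A_1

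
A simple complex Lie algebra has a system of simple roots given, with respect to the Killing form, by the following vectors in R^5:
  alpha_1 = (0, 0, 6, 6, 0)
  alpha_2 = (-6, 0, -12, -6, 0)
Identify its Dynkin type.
G2

Compute the Cartan integers a_ij = 2(alpha_i, alpha_j)/(alpha_j, alpha_j); the resulting 2x2 Cartan matrix is
[[2, -1], [-3, 2]].
The roots have two lengths (squared-length ratio 3:1); the short ones are alpha_{1}. The associated Dynkin diagram is two nodes joined by a triple edge (G_2), so the type is G_2.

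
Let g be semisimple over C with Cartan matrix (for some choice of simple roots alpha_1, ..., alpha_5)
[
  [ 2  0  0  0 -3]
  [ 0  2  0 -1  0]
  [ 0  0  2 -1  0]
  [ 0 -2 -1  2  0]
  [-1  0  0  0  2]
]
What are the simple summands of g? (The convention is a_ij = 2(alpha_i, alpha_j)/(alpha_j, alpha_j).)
The diagram associated to this matrix has two connected components: the simple roots {alpha_2, alpha_3, alpha_4} form a chain of 3 nodes with a double edge at one end; the terminal node there is the unique short simple root (B_3), and {alpha_1, alpha_5} form two nodes joined by a triple edge (G_2). A semisimple Lie algebra decomposes uniquely as the direct sum of simple ideals, one per connected component of its Dynkin diagram, so g ≅ B_3 ⊕ G_2 (dimension 21 + 14 = 35).

B_3 (so(7)) ⊕ G_2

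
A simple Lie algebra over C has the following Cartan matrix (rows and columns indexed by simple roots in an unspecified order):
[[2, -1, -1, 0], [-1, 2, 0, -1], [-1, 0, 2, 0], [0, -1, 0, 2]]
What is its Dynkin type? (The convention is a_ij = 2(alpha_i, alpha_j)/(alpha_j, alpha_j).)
A4

The matrix has rank 4 with 2's on the diagonal. Reading the off-diagonal entries as Dynkin edges (a single edge where a_ij = a_ji = -1; a double or triple edge where a_ij * a_ji = 2 or 3), the diagram is a chain of 4 nodes with single edges (A_4). One simple-root ordering that puts it in standard form is (alpha_3, alpha_1, alpha_2, alpha_4). So the algebra is type A_4, i.e. sl(5).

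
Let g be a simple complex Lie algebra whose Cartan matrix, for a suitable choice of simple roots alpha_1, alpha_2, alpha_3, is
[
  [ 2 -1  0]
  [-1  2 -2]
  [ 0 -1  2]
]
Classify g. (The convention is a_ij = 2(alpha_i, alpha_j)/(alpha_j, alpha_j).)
B3

The matrix has rank 3 with 2's on the diagonal. Reading the off-diagonal entries as Dynkin edges (a single edge where a_ij = a_ji = -1; a double or triple edge where a_ij * a_ji = 2 or 3), the diagram is a chain of 3 nodes with a double edge at one end; the terminal node there is the unique short simple root (B_3). One simple-root ordering that puts it in standard form is (alpha_1, alpha_2, alpha_3). So the algebra is type B_3, i.e. so(7).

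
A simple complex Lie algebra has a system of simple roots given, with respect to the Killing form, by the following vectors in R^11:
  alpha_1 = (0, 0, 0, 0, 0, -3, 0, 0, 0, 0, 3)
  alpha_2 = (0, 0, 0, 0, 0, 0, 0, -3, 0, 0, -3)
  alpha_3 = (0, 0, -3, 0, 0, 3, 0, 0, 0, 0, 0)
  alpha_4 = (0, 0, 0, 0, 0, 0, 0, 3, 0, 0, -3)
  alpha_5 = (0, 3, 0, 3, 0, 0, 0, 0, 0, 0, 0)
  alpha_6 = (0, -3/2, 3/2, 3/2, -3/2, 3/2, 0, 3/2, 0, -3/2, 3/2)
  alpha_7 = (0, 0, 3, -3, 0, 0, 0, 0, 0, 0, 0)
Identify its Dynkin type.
E7

Compute the Cartan integers a_ij = 2(alpha_i, alpha_j)/(alpha_j, alpha_j); the resulting 7x7 Cartan matrix is
[[2, -1, -1, -1, 0, 0, 0], [-1, 2, 0, 0, 0, -1, 0], [-1, 0, 2, 0, 0, 0, -1], [-1, 0, 0, 2, 0, 0, 0], [0, 0, 0, 0, 2, 0, -1], [0, -1, 0, 0, 0, 2, 0], [0, 0, -1, 0, -1, 0, 2]].
All simple roots have the same length, so the diagram is simply laced. The associated Dynkin diagram is a chain of 6 nodes with one extra node attached to the third node from one end (E_7), so the type is E_7.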